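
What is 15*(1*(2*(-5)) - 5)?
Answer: -225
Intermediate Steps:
15*(1*(2*(-5)) - 5) = 15*(1*(-10) - 5) = 15*(-10 - 5) = 15*(-15) = -225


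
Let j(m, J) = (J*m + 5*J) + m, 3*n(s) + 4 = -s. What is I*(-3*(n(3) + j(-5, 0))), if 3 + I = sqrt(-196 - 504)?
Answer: -66 + 220*I*sqrt(7) ≈ -66.0 + 582.07*I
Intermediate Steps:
n(s) = -4/3 - s/3 (n(s) = -4/3 + (-s)/3 = -4/3 - s/3)
j(m, J) = m + 5*J + J*m (j(m, J) = (5*J + J*m) + m = m + 5*J + J*m)
I = -3 + 10*I*sqrt(7) (I = -3 + sqrt(-196 - 504) = -3 + sqrt(-700) = -3 + 10*I*sqrt(7) ≈ -3.0 + 26.458*I)
I*(-3*(n(3) + j(-5, 0))) = (-3 + 10*I*sqrt(7))*(-3*((-4/3 - 1/3*3) + (-5 + 5*0 + 0*(-5)))) = (-3 + 10*I*sqrt(7))*(-3*((-4/3 - 1) + (-5 + 0 + 0))) = (-3 + 10*I*sqrt(7))*(-3*(-7/3 - 5)) = (-3 + 10*I*sqrt(7))*(-3*(-22/3)) = (-3 + 10*I*sqrt(7))*22 = -66 + 220*I*sqrt(7)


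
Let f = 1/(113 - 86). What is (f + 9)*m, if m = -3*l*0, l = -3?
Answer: 0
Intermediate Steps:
m = 0 (m = -3*(-3)*0 = 9*0 = 0)
f = 1/27 ≈ 0.037037
(f + 9)*m = (1/27 + 9)*0 = (244/27)*0 = 0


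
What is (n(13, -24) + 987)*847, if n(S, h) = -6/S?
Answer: 10862775/13 ≈ 8.3560e+5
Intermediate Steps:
(n(13, -24) + 987)*847 = (-6/13 + 987)*847 = (12825/13)*847 = 10862775/13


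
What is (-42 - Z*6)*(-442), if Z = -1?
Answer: 15912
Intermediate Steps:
(-42 - Z*6)*(-442) = (-42 - (-1)*6)*(-442) = (-42 - 1*(-6))*(-442) = (-42 + 6)*(-442) = -36*(-442) = 15912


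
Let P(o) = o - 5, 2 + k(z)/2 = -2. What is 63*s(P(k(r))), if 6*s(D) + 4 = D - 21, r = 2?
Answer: -399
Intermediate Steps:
k(z) = -8 (k(z) = -4 + 2*(-2) = -4 - 4 = -8)
P(o) = -5 + o
s(D) = -25/6 + D/6 (s(D) = -⅔ + (D - 21)/6 = -⅔ + (-21 + D)/6 = -⅔ + (-7/2 + D/6) = -25/6 + D/6)
63*s(P(k(r))) = 63*(-25/6 + (-5 - 8)/6) = 63*(-25/6 + (⅙)*(-13)) = 63*(-25/6 - 13/6) = 63*(-19/3) = -399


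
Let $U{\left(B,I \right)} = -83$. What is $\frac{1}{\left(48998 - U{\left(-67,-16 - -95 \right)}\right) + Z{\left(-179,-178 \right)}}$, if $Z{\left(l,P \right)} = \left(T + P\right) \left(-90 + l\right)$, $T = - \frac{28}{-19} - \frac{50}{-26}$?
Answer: $\frac{247}{23724170} \approx 1.0411 \cdot 10^{-5}$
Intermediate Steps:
$T = \frac{839}{247}$ ($T = \left(-28\right) \left(- \frac{1}{19}\right) - - \frac{25}{13} = \frac{28}{19} + \frac{25}{13} = \frac{839}{247} \approx 3.3968$)
$Z{\left(l,P \right)} = \left(-90 + l\right) \left(\frac{839}{247} + P\right)$ ($Z{\left(l,P \right)} = \left(\frac{839}{247} + P\right) \left(-90 + l\right) = \left(-90 + l\right) \left(\frac{839}{247} + P\right)$)
$\frac{1}{\left(48998 - U{\left(-67,-16 - -95 \right)}\right) + Z{\left(-179,-178 \right)}} = \frac{1}{\left(48998 - -83\right) - - \frac{11601163}{247}} = \frac{1}{\left(48998 + 83\right) + \left(- \frac{75510}{247} + 16020 - \frac{150181}{247} + 31862\right)} = \frac{1}{49081 + \frac{11601163}{247}} = \frac{1}{\frac{23724170}{247}} = \frac{247}{23724170}$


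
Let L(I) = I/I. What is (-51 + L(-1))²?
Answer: 2500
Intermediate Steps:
L(I) = 1
(-51 + L(-1))² = (-51 + 1)² = (-50)² = 2500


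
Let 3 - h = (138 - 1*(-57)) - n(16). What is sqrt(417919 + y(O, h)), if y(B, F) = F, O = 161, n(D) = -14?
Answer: sqrt(417713) ≈ 646.31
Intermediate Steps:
h = -206 (h = 3 - ((138 - 1*(-57)) - 1*(-14)) = 3 - ((138 + 57) + 14) = 3 - (195 + 14) = 3 - 1*209 = 3 - 209 = -206)
sqrt(417919 + y(O, h)) = sqrt(417919 - 206) = sqrt(417713)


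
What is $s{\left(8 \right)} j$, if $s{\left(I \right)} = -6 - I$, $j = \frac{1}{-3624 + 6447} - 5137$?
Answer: $\frac{203024500}{2823} \approx 71918.0$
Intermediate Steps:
$j = - \frac{14501750}{2823}$ ($j = \frac{1}{2823} - 5137 = - \frac{14501750}{2823} \approx -5137.0$)
$s{\left(8 \right)} j = \left(-6 - 8\right) \left(- \frac{14501750}{2823}\right) = \left(-14\right) \left(- \frac{14501750}{2823}\right) = \frac{203024500}{2823}$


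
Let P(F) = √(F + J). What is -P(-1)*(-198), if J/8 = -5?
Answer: 198*I*√41 ≈ 1267.8*I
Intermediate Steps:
J = -40 (J = 8*(-5) = -40)
P(F) = √(-40 + F) (P(F) = √(F - 40) = √(-40 + F))
-P(-1)*(-198) = -√(-40 - 1)*(-198) = -√(-41)*(-198) = -I*√41*(-198) = -(-198)*I*√41 = 198*I*√41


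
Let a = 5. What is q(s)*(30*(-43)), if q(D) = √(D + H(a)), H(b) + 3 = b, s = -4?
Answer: -1290*I*√2 ≈ -1824.3*I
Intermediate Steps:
H(b) = -3 + b
q(D) = √(2 + D) (q(D) = √(D + (-3 + 5)) = √(D + 2) = √(2 + D))
q(s)*(30*(-43)) = √(2 - 4)*(30*(-43)) = √(-2)*(-1290) = (I*√2)*(-1290) = -1290*I*√2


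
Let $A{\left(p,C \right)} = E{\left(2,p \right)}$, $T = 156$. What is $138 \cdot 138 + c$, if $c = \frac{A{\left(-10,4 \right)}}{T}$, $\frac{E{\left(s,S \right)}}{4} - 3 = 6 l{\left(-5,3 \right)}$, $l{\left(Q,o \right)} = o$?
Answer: $\frac{247579}{13} \approx 19045.0$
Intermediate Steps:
$E{\left(s,S \right)} = 84$ ($E{\left(s,S \right)} = 12 + 4 \cdot 6 \cdot 3 = 12 + 4 \cdot 18 = 12 + 72 = 84$)
$A{\left(p,C \right)} = 84$
$c = \frac{7}{13}$ ($c = \frac{84}{156} = 84 \cdot \frac{1}{156} = \frac{7}{13} \approx 0.53846$)
$138 \cdot 138 + c = 138 \cdot 138 + \frac{7}{13} = 19044 + \frac{7}{13} = \frac{247579}{13}$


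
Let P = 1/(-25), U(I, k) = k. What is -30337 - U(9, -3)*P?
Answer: -758428/25 ≈ -30337.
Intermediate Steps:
P = -1/25 ≈ -0.040000
-30337 - U(9, -3)*P = -30337 - (-3)*(-1)/25 = -30337 - 1*3/25 = -30337 - 3/25 = -758428/25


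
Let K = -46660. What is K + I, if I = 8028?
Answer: -38632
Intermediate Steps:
K + I = -46660 + 8028 = -38632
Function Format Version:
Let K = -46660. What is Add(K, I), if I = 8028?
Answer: -38632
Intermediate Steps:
Add(K, I) = Add(-46660, 8028) = -38632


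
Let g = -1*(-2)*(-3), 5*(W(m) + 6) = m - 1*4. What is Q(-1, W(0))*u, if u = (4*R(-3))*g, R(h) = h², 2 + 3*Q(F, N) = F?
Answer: 216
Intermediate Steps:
W(m) = -34/5 + m/5 (W(m) = -6 + (m - 1*4)/5 = -6 + (m - 4)/5 = -6 + (-4 + m)/5 = -6 + (-⅘ + m/5) = -34/5 + m/5)
Q(F, N) = -⅔ + F/3
g = -6 (g = 2*(-3) = -6)
u = -216 (u = (4*(-3)²)*(-6) = (4*9)*(-6) = 36*(-6) = -216)
Q(-1, W(0))*u = (-⅔ + (⅓)*(-1))*(-216) = (-⅔ - ⅓)*(-216) = -1*(-216) = 216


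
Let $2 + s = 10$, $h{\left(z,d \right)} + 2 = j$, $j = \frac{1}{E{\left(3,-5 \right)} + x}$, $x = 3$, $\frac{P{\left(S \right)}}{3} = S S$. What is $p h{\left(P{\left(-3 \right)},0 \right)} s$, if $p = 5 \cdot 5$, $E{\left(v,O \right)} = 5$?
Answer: $-375$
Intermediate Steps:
$P{\left(S \right)} = 3 S^{2}$ ($P{\left(S \right)} = 3 S S = 3 S^{2}$)
$j = \frac{1}{8}$ ($j = \frac{1}{5 + 3} = \frac{1}{8} \approx 0.125$)
$h{\left(z,d \right)} = - \frac{15}{8}$ ($h{\left(z,d \right)} = -2 + \frac{1}{8} = - \frac{15}{8}$)
$p = 25$
$s = 8$ ($s = -2 + 10 = 8$)
$p h{\left(P{\left(-3 \right)},0 \right)} s = 25 \left(- \frac{15}{8}\right) 8 = \left(- \frac{375}{8}\right) 8 = -375$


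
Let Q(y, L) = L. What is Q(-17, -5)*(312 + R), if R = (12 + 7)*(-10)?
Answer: -610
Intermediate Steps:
R = -190 (R = 19*(-10) = -190)
Q(-17, -5)*(312 + R) = -5*(312 - 190) = -5*122 = -610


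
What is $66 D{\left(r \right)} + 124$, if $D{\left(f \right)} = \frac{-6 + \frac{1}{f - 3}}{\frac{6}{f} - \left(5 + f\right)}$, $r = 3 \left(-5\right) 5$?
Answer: $\frac{2688801}{22724} \approx 118.32$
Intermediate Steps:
$r = -75$ ($r = \left(-15\right) 5 = -75$)
$D{\left(f \right)} = \frac{-6 + \frac{1}{-3 + f}}{-5 - f + \frac{6}{f}}$
$66 D{\left(r \right)} + 124 = 66 \left(- \frac{75 \left(-19 + 6 \left(-75\right)\right)}{18 + \left(-75\right)^{3} - -1575 + 2 \left(-75\right)^{2}}\right) + 124 = 66 \left(- \frac{75 \left(-19 - 450\right)}{18 - 421875 + 1575 + 2 \cdot 5625}\right) + 124 = 66 \left(\left(-75\right) \frac{1}{18 - 421875 + 1575 + 11250} \left(-469\right)\right) + 124 = 66 \left(\left(-75\right) \frac{1}{-409032} \left(-469\right)\right) + 124 = 66 \left(\left(-75\right) \left(- \frac{1}{409032}\right) \left(-469\right)\right) + 124 = 66 \left(- \frac{11725}{136344}\right) + 124 = - \frac{128975}{22724} + 124 = \frac{2688801}{22724}$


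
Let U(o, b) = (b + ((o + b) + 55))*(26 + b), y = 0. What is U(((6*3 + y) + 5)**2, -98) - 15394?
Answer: -43330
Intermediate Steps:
U(o, b) = (26 + b)*(55 + o + 2*b) (U(o, b) = (b + ((b + o) + 55))*(26 + b) = (b + (55 + b + o))*(26 + b) = (55 + o + 2*b)*(26 + b) = (26 + b)*(55 + o + 2*b))
U(((6*3 + y) + 5)**2, -98) - 15394 = (1430 + 2*(-98)**2 + 26*((6*3 + 0) + 5)**2 + 107*(-98) - 98*((6*3 + 0) + 5)**2) - 15394 = (1430 + 2*9604 + 26*((18 + 0) + 5)**2 - 10486 - 98*((18 + 0) + 5)**2) - 15394 = (1430 + 19208 + 26*(18 + 5)**2 - 10486 - 98*(18 + 5)**2) - 15394 = (1430 + 19208 + 26*23**2 - 10486 - 98*23**2) - 15394 = (1430 + 19208 + 26*529 - 10486 - 98*529) - 15394 = (1430 + 19208 + 13754 - 10486 - 51842) - 15394 = -27936 - 15394 = -43330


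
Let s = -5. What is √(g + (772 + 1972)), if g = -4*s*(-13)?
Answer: 6*√69 ≈ 49.840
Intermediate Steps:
g = -260 (g = -4*(-5)*(-13) = 20*(-13) = -260)
√(g + (772 + 1972)) = √(-260 + (772 + 1972)) = √(-260 + 2744) = √2484 = 6*√69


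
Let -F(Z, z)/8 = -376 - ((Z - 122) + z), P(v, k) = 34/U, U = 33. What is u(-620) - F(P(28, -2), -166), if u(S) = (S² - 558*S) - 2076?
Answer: 24009868/33 ≈ 7.2757e+5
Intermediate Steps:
u(S) = -2076 + S² - 558*S
P(v, k) = 34/33
F(Z, z) = 2032 + 8*Z + 8*z (F(Z, z) = -8*(-376 - ((Z - 122) + z)) = -8*(-376 - ((-122 + Z) + z)) = -8*(-376 - (-122 + Z + z)) = -8*(-376 + (122 - Z - z)) = -8*(-254 - Z - z) = 2032 + 8*Z + 8*z)
u(-620) - F(P(28, -2), -166) = (-2076 + (-620)² - 558*(-620)) - (2032 + 8*(34/33) + 8*(-166)) = (-2076 + 384400 + 345960) - (2032 + 272/33 - 1328) = 728284 - 1*23504/33 = 728284 - 23504/33 = 24009868/33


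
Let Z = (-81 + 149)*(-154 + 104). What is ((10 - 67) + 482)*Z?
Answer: -1445000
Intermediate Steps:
Z = -3400 (Z = 68*(-50) = -3400)
((10 - 67) + 482)*Z = ((10 - 67) + 482)*(-3400) = (-57 + 482)*(-3400) = 425*(-3400) = -1445000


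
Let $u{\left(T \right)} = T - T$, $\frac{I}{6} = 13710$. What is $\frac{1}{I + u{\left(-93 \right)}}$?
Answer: $\frac{1}{82260} \approx 1.2157 \cdot 10^{-5}$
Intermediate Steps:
$I = 82260$ ($I = 6 \cdot 13710 = 82260$)
$u{\left(T \right)} = 0$
$\frac{1}{I + u{\left(-93 \right)}} = \frac{1}{82260 + 0} = \frac{1}{82260}$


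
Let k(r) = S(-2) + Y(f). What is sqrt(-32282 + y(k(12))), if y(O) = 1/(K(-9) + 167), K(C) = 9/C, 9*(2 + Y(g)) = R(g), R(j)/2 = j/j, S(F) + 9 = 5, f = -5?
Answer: I*sqrt(889562626)/166 ≈ 179.67*I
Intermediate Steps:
S(F) = -4 (S(F) = -9 + 5 = -4)
R(j) = 2 (R(j) = 2*(j/j) = 2*1 = 2)
Y(g) = -16/9 (Y(g) = -2 + (1/9)*2 = -2 + 2/9 = -16/9)
k(r) = -52/9 (k(r) = -4 - 16/9 = -52/9)
y(O) = 1/166 (y(O) = 1/(9/(-9) + 167) = 1/(9*(-1/9) + 167) = 1/(-1 + 167) = 1/166)
sqrt(-32282 + y(k(12))) = sqrt(-32282 + 1/166) = sqrt(-5358811/166) = I*sqrt(889562626)/166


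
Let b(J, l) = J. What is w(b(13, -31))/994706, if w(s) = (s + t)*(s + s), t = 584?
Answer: 7761/497353 ≈ 0.015605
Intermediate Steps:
w(s) = 2*s*(584 + s) (w(s) = (s + 584)*(s + s) = (584 + s)*(2*s) = 2*s*(584 + s))
w(b(13, -31))/994706 = (2*13*(584 + 13))/994706 = (2*13*597)*(1/994706) = 15522*(1/994706) = 7761/497353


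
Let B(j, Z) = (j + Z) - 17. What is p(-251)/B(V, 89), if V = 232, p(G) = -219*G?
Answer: 54969/304 ≈ 180.82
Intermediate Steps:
B(j, Z) = -17 + Z + j (B(j, Z) = (Z + j) - 17 = -17 + Z + j)
p(-251)/B(V, 89) = (-219*(-251))/(-17 + 89 + 232) = 54969/304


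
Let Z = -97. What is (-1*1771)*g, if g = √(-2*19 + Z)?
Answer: -5313*I*√15 ≈ -20577.0*I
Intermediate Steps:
g = 3*I*√15 (g = √(-2*19 - 97) = √(-38 - 97) = √(-135) = 3*I*√15 ≈ 11.619*I)
(-1*1771)*g = (-1*1771)*(3*I*√15) = -5313*I*√15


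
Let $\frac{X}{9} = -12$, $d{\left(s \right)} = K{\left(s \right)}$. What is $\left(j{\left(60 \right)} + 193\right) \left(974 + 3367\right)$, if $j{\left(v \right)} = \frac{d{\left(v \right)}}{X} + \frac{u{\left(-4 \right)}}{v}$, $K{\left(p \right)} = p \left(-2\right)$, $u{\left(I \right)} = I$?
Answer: $\frac{12635204}{15} \approx 8.4235 \cdot 10^{5}$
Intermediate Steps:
$K{\left(p \right)} = - 2 p$
$d{\left(s \right)} = - 2 s$
$X = -108$ ($X = 9 \left(-12\right) = -108$)
$j{\left(v \right)} = - \frac{4}{v} + \frac{v}{54}$ ($j{\left(v \right)} = \frac{\left(-2\right) v}{-108} - \frac{4}{v} = - 2 v \left(- \frac{1}{108}\right) - \frac{4}{v} = \frac{v}{54} - \frac{4}{v} = - \frac{4}{v} + \frac{v}{54}$)
$\left(j{\left(60 \right)} + 193\right) \left(974 + 3367\right) = \left(\left(- \frac{4}{60} + \frac{1}{54} \cdot 60\right) + 193\right) \left(974 + 3367\right) = \left(\left(\left(-4\right) \frac{1}{60} + \frac{10}{9}\right) + 193\right) 4341 = \left(\left(- \frac{1}{15} + \frac{10}{9}\right) + 193\right) 4341 = \left(\frac{47}{45} + 193\right) 4341 = \frac{8732}{45} \cdot 4341 = \frac{12635204}{15}$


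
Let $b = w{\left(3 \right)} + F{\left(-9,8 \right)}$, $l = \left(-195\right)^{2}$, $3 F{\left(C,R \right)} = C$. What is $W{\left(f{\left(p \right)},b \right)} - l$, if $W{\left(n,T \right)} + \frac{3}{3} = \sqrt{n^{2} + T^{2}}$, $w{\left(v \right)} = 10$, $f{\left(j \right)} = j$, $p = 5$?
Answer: $-38026 + \sqrt{74} \approx -38017.0$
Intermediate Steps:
$F{\left(C,R \right)} = \frac{C}{3}$
$l = 38025$
$b = 7$ ($b = 10 + \frac{1}{3} \left(-9\right) = 10 - 3 = 7$)
$W{\left(n,T \right)} = -1 + \sqrt{T^{2} + n^{2}}$ ($W{\left(n,T \right)} = -1 + \sqrt{n^{2} + T^{2}} = -1 + \sqrt{T^{2} + n^{2}}$)
$W{\left(f{\left(p \right)},b \right)} - l = \left(-1 + \sqrt{7^{2} + 5^{2}}\right) - 38025 = \left(-1 + \sqrt{49 + 25}\right) - 38025 = \left(-1 + \sqrt{74}\right) - 38025 = -38026 + \sqrt{74}$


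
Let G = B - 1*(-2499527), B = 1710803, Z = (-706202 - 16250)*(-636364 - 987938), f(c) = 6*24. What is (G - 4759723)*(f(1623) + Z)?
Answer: -644701823257610664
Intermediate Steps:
f(c) = 144
Z = 1173480228504 (Z = -722452*(-1624302) = 1173480228504)
G = 4210330 (G = 1710803 - 1*(-2499527) = 1710803 + 2499527 = 4210330)
(G - 4759723)*(f(1623) + Z) = (4210330 - 4759723)*(144 + 1173480228504) = -549393*1173480228648 = -644701823257610664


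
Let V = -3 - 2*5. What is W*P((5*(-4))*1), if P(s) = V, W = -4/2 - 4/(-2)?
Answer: 0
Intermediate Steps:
W = 0 (W = -4*½ - 4*(-½) = -2 + 2 = 0)
V = -13 (V = -3 - 10 = -13)
P(s) = -13
W*P((5*(-4))*1) = 0*(-13) = 0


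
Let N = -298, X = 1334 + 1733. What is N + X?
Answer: 2769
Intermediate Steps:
X = 3067
N + X = -298 + 3067 = 2769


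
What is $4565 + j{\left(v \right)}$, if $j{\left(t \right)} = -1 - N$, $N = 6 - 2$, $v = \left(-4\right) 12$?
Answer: $4560$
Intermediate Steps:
$v = -48$
$N = 4$ ($N = 6 - 2 = 4$)
$j{\left(t \right)} = -5$ ($j{\left(t \right)} = -1 - 4 = -5$)
$4565 + j{\left(v \right)} = 4565 - 5 = 4560$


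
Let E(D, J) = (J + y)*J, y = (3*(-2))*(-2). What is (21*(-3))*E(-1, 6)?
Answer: -6804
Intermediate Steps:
y = 12 (y = -6*(-2) = 12)
E(D, J) = J*(12 + J) (E(D, J) = (J + 12)*J = (12 + J)*J = J*(12 + J))
(21*(-3))*E(-1, 6) = (21*(-3))*(6*(12 + 6)) = -378*18 = -63*108 = -6804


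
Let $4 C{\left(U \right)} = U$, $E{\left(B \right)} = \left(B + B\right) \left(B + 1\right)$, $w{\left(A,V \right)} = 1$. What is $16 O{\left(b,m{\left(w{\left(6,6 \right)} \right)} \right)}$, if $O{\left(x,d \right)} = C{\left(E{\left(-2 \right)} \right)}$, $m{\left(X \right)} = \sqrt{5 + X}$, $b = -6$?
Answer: $16$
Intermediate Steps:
$E{\left(B \right)} = 2 B \left(1 + B\right)$
$C{\left(U \right)} = \frac{U}{4}$
$O{\left(x,d \right)} = 1$ ($O{\left(x,d \right)} = \frac{2 \left(-2\right) \left(1 - 2\right)}{4} = \frac{2 \left(-2\right) \left(-1\right)}{4} = \frac{1}{4} \cdot 4 = 1$)
$16 O{\left(b,m{\left(w{\left(6,6 \right)} \right)} \right)} = 16 \cdot 1 = 16$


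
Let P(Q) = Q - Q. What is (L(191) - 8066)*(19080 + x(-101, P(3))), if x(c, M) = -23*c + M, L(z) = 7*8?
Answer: -171438030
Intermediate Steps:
P(Q) = 0
L(z) = 56
x(c, M) = M - 23*c
(L(191) - 8066)*(19080 + x(-101, P(3))) = (56 - 8066)*(19080 + (0 - 23*(-101))) = -8010*(19080 + (0 + 2323)) = -8010*(19080 + 2323) = -8010*21403 = -171438030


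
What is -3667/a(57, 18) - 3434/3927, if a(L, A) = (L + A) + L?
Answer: -2407/84 ≈ -28.655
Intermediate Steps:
a(L, A) = A + 2*L (a(L, A) = (A + L) + L = A + 2*L)
-3667/a(57, 18) - 3434/3927 = -3667/(18 + 2*57) - 3434/3927 = -3667/(18 + 114) - 3434*1/3927 = -3667/132 - 202/231 = -2407/84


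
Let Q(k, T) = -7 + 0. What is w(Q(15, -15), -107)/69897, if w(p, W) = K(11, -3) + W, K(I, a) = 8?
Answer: -33/23299 ≈ -0.0014164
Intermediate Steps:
Q(k, T) = -7
w(p, W) = 8 + W
w(Q(15, -15), -107)/69897 = (8 - 107)/69897 = -99*1/69897 = -33/23299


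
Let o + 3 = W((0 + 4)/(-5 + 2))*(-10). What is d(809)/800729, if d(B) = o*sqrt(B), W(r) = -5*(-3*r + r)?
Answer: 391*sqrt(809)/2402187 ≈ 0.0046296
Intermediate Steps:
W(r) = 10*r (W(r) = -(-10)*r = 10*r)
o = 391/3 (o = -3 + (10*((0 + 4)/(-5 + 2)))*(-10) = -3 + (10*(4/(-3)))*(-10) = -3 + (10*(4*(-1/3)))*(-10) = -3 + (10*(-4/3))*(-10) = -3 - 40/3*(-10) = -3 + 400/3 = 391/3 ≈ 130.33)
d(B) = 391*sqrt(B)/3
d(809)/800729 = (391*sqrt(809)/3)/800729 = (391*sqrt(809)/3)*(1/800729) = 391*sqrt(809)/2402187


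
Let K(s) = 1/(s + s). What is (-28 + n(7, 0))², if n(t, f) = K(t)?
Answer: 152881/196 ≈ 780.00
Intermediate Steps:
K(s) = 1/(2*s)
n(t, f) = 1/(2*t)
(-28 + n(7, 0))² = (-28 + (½)/7)² = (-28 + (½)*(⅐))² = (-28 + 1/14)² = (-391/14)² = 152881/196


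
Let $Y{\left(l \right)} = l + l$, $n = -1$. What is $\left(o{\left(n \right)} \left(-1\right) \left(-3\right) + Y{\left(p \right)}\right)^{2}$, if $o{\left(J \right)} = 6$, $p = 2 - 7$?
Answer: $64$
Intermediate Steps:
$p = -5$ ($p = 2 - 7 = -5$)
$Y{\left(l \right)} = 2 l$
$\left(o{\left(n \right)} \left(-1\right) \left(-3\right) + Y{\left(p \right)}\right)^{2} = \left(6 \left(-1\right) \left(-3\right) + 2 \left(-5\right)\right)^{2} = \left(\left(-6\right) \left(-3\right) - 10\right)^{2} = \left(18 - 10\right)^{2} = 8^{2} = 64$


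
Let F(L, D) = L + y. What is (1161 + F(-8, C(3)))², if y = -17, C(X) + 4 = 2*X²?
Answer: 1290496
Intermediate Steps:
C(X) = -4 + 2*X²
F(L, D) = -17 + L (F(L, D) = L - 17 = -17 + L)
(1161 + F(-8, C(3)))² = (1161 + (-17 - 8))² = (1161 - 25)² = 1136² = 1290496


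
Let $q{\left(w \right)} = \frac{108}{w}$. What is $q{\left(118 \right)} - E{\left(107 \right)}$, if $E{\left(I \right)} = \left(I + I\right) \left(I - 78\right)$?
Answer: $- \frac{366100}{59} \approx -6205.1$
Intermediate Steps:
$E{\left(I \right)} = 2 I \left(-78 + I\right)$
$q{\left(118 \right)} - E{\left(107 \right)} = \frac{108}{118} - 2 \cdot 107 \left(-78 + 107\right) = 108 \cdot \frac{1}{118} - 2 \cdot 107 \cdot 29 = \frac{54}{59} - 6206 = - \frac{366100}{59}$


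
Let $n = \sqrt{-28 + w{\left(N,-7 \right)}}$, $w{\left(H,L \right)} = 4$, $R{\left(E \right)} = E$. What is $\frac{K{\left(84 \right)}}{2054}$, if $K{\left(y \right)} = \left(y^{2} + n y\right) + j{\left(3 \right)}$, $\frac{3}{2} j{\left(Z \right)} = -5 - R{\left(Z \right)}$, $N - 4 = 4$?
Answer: $\frac{10576}{3081} + \frac{84 i \sqrt{6}}{1027} \approx 3.4327 + 0.20035 i$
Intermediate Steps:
$N = 8$ ($N = 4 + 4 = 8$)
$n = 2 i \sqrt{6}$ ($n = \sqrt{-28 + 4} = \sqrt{-24} = 2 i \sqrt{6} \approx 4.899 i$)
$j{\left(Z \right)} = - \frac{10}{3} - \frac{2 Z}{3}$ ($j{\left(Z \right)} = \frac{2 \left(-5 - Z\right)}{3} = - \frac{10}{3} - \frac{2 Z}{3}$)
$K{\left(y \right)} = - \frac{16}{3} + y^{2} + 2 i y \sqrt{6}$ ($K{\left(y \right)} = \left(y^{2} + 2 i \sqrt{6} y\right) - \frac{16}{3} = \left(y^{2} + 2 i y \sqrt{6}\right) - \frac{16}{3} = - \frac{16}{3} + y^{2} + 2 i y \sqrt{6}$)
$\frac{K{\left(84 \right)}}{2054} = \frac{- \frac{16}{3} + 84^{2} + 2 i 84 \sqrt{6}}{2054} = \left(- \frac{16}{3} + 7056 + 168 i \sqrt{6}\right) \frac{1}{2054} = \left(\frac{21152}{3} + 168 i \sqrt{6}\right) \frac{1}{2054} = \frac{10576}{3081} + \frac{84 i \sqrt{6}}{1027}$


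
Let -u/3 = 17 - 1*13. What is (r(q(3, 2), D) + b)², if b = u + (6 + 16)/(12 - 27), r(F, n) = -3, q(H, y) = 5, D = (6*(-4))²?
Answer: 61009/225 ≈ 271.15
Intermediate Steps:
D = 576 (D = (-24)² = 576)
u = -12 (u = -3*(17 - 1*13) = -3*(17 - 13) = -3*4 = -12)
b = -202/15 (b = -12 + (6 + 16)/(12 - 27) = -12 + 22/(-15) = -12 + 22*(-1/15) = -12 - 22/15 = -202/15 ≈ -13.467)
(r(q(3, 2), D) + b)² = (-3 - 202/15)² = (-247/15)² = 61009/225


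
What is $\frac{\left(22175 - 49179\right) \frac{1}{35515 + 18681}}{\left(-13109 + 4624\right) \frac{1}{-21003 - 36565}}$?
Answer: $- \frac{388641568}{114963265} \approx -3.3806$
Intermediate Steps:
$\frac{\left(22175 - 49179\right) \frac{1}{35515 + 18681}}{\left(-13109 + 4624\right) \frac{1}{-21003 - 36565}} = \frac{\left(-27004\right) \frac{1}{54196}}{\left(-8485\right) \frac{1}{-57568}} = \frac{\left(-27004\right) \frac{1}{54196}}{\left(-8485\right) \left(- \frac{1}{57568}\right)} = - \frac{6751}{13549 \cdot \frac{8485}{57568}} = \left(- \frac{6751}{13549}\right) \frac{57568}{8485} = - \frac{388641568}{114963265}$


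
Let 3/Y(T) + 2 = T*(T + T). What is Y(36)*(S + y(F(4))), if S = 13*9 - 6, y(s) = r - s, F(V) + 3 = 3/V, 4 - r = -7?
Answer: 213/1480 ≈ 0.14392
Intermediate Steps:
r = 11 (r = 4 - 1*(-7) = 4 + 7 = 11)
Y(T) = 3/(-2 + 2*T²) (Y(T) = 3/(-2 + T*(T + T)) = 3/(-2 + T*(2*T)) = 3/(-2 + 2*T²))
F(V) = -3 + 3/V
y(s) = 11 - s
S = 111 (S = 117 - 6 = 111)
Y(36)*(S + y(F(4))) = (3/(2*(-1 + 36²)))*(111 + (11 - (-3 + 3/4))) = (3/(2*(-1 + 1296)))*(111 + (11 - (-3 + 3*(¼)))) = ((3/2)/1295)*(111 + (11 - (-3 + ¾))) = ((3/2)*(1/1295))*(111 + (11 - 1*(-9/4))) = 3*(111 + (11 + 9/4))/2590 = 3*(111 + 53/4)/2590 = (3/2590)*(497/4) = 213/1480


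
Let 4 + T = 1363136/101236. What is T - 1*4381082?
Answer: -110880564790/25309 ≈ -4.3811e+6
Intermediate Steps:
T = 239548/25309 (T = -4 + 1363136/101236 = -4 + 1363136*(1/101236) = -4 + 340784/25309 = 239548/25309 ≈ 9.4649)
T - 1*4381082 = 239548/25309 - 1*4381082 = 239548/25309 - 4381082 = -110880564790/25309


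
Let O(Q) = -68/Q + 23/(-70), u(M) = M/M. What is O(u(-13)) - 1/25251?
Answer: -120775603/1767570 ≈ -68.329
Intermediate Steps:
u(M) = 1
O(Q) = -23/70 - 68/Q (O(Q) = -68/Q + 23*(-1/70) = -68/Q - 23/70 = -23/70 - 68/Q)
O(u(-13)) - 1/25251 = (-23/70 - 68/1) - 1/25251 = (-23/70 - 68*1) - 1*1/25251 = (-23/70 - 68) - 1/25251 = -4783/70 - 1/25251 = -120775603/1767570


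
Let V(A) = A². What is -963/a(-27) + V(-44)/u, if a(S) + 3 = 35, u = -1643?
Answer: -1644161/52576 ≈ -31.272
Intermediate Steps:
a(S) = 32 (a(S) = -3 + 35 = 32)
-963/a(-27) + V(-44)/u = -963/32 + (-44)²/(-1643) = -963*1/32 + 1936*(-1/1643) = -963/32 - 1936/1643 = -1644161/52576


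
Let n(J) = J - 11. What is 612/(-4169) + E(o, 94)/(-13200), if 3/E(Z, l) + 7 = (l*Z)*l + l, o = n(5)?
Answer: -12957018821/88264400400 ≈ -0.14680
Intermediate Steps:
n(J) = -11 + J
o = -6 (o = -11 + 5 = -6)
E(Z, l) = 3/(-7 + l + Z*l²) (E(Z, l) = 3/(-7 + ((l*Z)*l + l)) = 3/(-7 + ((Z*l)*l + l)) = 3/(-7 + (Z*l² + l)) = 3/(-7 + (l + Z*l²)) = 3/(-7 + l + Z*l²))
612/(-4169) + E(o, 94)/(-13200) = 612/(-4169) + (3/(-7 + 94 - 6*94²))/(-13200) = 612*(-1/4169) + (3/(-7 + 94 - 6*8836))*(-1/13200) = -612/4169 + (3/(-7 + 94 - 53016))*(-1/13200) = -612/4169 + (3/(-52929))*(-1/13200) = -612/4169 + (3*(-1/52929))*(-1/13200) = -612/4169 - 1/17643*(-1/13200) = -612/4169 + 1/232887600 = -12957018821/88264400400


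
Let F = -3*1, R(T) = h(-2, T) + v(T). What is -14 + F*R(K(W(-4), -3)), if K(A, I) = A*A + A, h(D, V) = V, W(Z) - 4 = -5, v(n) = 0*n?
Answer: -14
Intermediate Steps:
v(n) = 0
W(Z) = -1 (W(Z) = 4 - 5 = -1)
K(A, I) = A + A² (K(A, I) = A² + A = A + A²)
R(T) = T (R(T) = T + 0 = T)
F = -3
-14 + F*R(K(W(-4), -3)) = -14 - (-3)*(1 - 1) = -14 - (-3)*0 = -14 - 3*0 = -14 + 0 = -14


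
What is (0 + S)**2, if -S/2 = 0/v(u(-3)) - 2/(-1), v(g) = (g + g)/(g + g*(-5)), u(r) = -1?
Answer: 16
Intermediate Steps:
v(g) = -1/2 (v(g) = (2*g)/(g - 5*g) = (2*g)/((-4*g)) = (2*g)*(-1/(4*g)) = -1/2)
S = -4 (S = -2*(0/(-1/2) - 2/(-1)) = -2*(0*(-2) - 2*(-1)) = -2*(0 + 2) = -2*2 = -4)
(0 + S)**2 = (0 - 4)**2 = (-4)**2 = 16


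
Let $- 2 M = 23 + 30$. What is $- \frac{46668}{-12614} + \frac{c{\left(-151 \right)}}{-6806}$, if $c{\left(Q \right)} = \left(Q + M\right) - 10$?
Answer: $\frac{319987533}{85850884} \approx 3.7272$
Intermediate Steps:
$M = - \frac{53}{2}$ ($M = - \frac{23 + 30}{2} = \left(- \frac{1}{2}\right) 53 = - \frac{53}{2} \approx -26.5$)
$c{\left(Q \right)} = - \frac{73}{2} + Q$ ($c{\left(Q \right)} = \left(Q - \frac{53}{2}\right) - 10 = \left(- \frac{53}{2} + Q\right) - 10 = - \frac{73}{2} + Q$)
$- \frac{46668}{-12614} + \frac{c{\left(-151 \right)}}{-6806} = - \frac{46668}{-12614} + \frac{- \frac{73}{2} - 151}{-6806} = \left(-46668\right) \left(- \frac{1}{12614}\right) - - \frac{375}{13612} = \frac{23334}{6307} + \frac{375}{13612} = \frac{319987533}{85850884}$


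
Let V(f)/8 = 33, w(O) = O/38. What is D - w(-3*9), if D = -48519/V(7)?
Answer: -306099/1672 ≈ -183.07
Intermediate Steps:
w(O) = O/38 (w(O) = O*(1/38) = O/38)
V(f) = 264 (V(f) = 8*33 = 264)
D = -16173/88 (D = -48519/264 = -48519*1/264 = -16173/88 ≈ -183.78)
D - w(-3*9) = -16173/88 - (-3*9)/38 = -16173/88 - (-27)/38 = -16173/88 - 1*(-27/38) = -16173/88 + 27/38 = -306099/1672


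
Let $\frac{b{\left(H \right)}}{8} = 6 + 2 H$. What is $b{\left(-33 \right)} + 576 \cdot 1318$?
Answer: $758688$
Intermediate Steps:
$b{\left(H \right)} = 48 + 16 H$ ($b{\left(H \right)} = 8 \left(6 + 2 H\right) = 48 + 16 H$)
$b{\left(-33 \right)} + 576 \cdot 1318 = \left(48 + 16 \left(-33\right)\right) + 576 \cdot 1318 = \left(48 - 528\right) + 759168 = -480 + 759168 = 758688$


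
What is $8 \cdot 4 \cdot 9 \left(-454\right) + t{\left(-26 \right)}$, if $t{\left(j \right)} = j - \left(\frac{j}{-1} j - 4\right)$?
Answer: $-130098$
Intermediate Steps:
$t{\left(j \right)} = 4 + j + j^{2}$ ($t{\left(j \right)} = j - \left(j \left(-1\right) j - 4\right) = j - \left(- j j - 4\right) = j - \left(- j^{2} - 4\right) = j - \left(-4 - j^{2}\right) = j + \left(4 + j^{2}\right) = 4 + j + j^{2}$)
$8 \cdot 4 \cdot 9 \left(-454\right) + t{\left(-26 \right)} = 8 \cdot 4 \cdot 9 \left(-454\right) + \left(4 - 26 + \left(-26\right)^{2}\right) = 32 \cdot 9 \left(-454\right) + \left(4 - 26 + 676\right) = 288 \left(-454\right) + 654 = -130752 + 654 = -130098$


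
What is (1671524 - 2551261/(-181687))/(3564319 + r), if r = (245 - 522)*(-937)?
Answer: 303696732249/694747105316 ≈ 0.43713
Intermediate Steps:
r = 259549 (r = -277*(-937) = 259549)
(1671524 - 2551261/(-181687))/(3564319 + r) = (1671524 - 2551261/(-181687))/(3564319 + 259549) = (1671524 - 2551261*(-1/181687))/3823868 = (1671524 + 2551261/181687)*(1/3823868) = (303696732249/181687)*(1/3823868) = 303696732249/694747105316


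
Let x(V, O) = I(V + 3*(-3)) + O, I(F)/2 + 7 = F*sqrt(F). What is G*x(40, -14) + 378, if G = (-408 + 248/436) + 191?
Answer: 701750/109 - 1462642*sqrt(31)/109 ≈ -68274.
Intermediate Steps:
I(F) = -14 + 2*F**(3/2) (I(F) = -14 + 2*(F*sqrt(F)) = -14 + 2*F**(3/2))
G = -23591/109 (G = (-408 + 248*(1/436)) + 191 = (-408 + 62/109) + 191 = -44410/109 + 191 = -23591/109 ≈ -216.43)
x(V, O) = -14 + O + 2*(-9 + V)**(3/2) (x(V, O) = (-14 + 2*(V + 3*(-3))**(3/2)) + O = (-14 + 2*(V - 9)**(3/2)) + O = (-14 + 2*(-9 + V)**(3/2)) + O = -14 + O + 2*(-9 + V)**(3/2))
G*x(40, -14) + 378 = -23591*(-14 - 14 + 2*(-9 + 40)**(3/2))/109 + 378 = -23591*(-14 - 14 + 2*31**(3/2))/109 + 378 = -23591*(-14 - 14 + 2*(31*sqrt(31)))/109 + 378 = -23591*(-14 - 14 + 62*sqrt(31))/109 + 378 = -23591*(-28 + 62*sqrt(31))/109 + 378 = (660548/109 - 1462642*sqrt(31)/109) + 378 = 701750/109 - 1462642*sqrt(31)/109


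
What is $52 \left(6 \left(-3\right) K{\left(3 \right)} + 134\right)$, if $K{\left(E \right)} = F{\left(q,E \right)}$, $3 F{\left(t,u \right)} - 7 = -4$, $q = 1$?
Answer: $6032$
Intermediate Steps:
$F{\left(t,u \right)} = 1$ ($F{\left(t,u \right)} = \frac{7}{3} + \frac{1}{3} \left(-4\right) = \frac{7}{3} - \frac{4}{3} = 1$)
$K{\left(E \right)} = 1$
$52 \left(6 \left(-3\right) K{\left(3 \right)} + 134\right) = 52 \left(6 \left(-3\right) 1 + 134\right) = 52 \left(\left(-18\right) 1 + 134\right) = 52 \left(-18 + 134\right) = 52 \cdot 116 = 6032$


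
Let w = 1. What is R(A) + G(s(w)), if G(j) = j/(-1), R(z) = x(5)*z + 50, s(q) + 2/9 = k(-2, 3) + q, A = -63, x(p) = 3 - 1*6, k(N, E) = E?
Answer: 2117/9 ≈ 235.22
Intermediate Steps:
x(p) = -3 (x(p) = 3 - 6 = -3)
s(q) = 25/9 + q (s(q) = -2/9 + (3 + q) = 25/9 + q)
R(z) = 50 - 3*z (R(z) = -3*z + 50 = 50 - 3*z)
G(j) = -j (G(j) = j*(-1) = -j)
R(A) + G(s(w)) = (50 - 3*(-63)) - (25/9 + 1) = (50 + 189) - 1*34/9 = 239 - 34/9 = 2117/9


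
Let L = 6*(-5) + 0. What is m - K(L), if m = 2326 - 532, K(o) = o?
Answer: 1824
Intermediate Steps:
L = -30 (L = -30 + 0 = -30)
m = 1794
m - K(L) = 1794 - 1*(-30) = 1794 + 30 = 1824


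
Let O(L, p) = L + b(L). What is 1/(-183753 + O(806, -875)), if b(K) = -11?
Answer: -1/182958 ≈ -5.4657e-6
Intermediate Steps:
O(L, p) = -11 + L (O(L, p) = L - 11 = -11 + L)
1/(-183753 + O(806, -875)) = 1/(-183753 + (-11 + 806)) = 1/(-183753 + 795) = 1/(-182958) = -1/182958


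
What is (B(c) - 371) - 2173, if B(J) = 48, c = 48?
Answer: -2496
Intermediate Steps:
(B(c) - 371) - 2173 = (48 - 371) - 2173 = -323 - 2173 = -2496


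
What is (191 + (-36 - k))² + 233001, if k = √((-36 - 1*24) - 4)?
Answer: 256962 - 2480*I ≈ 2.5696e+5 - 2480.0*I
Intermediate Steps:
k = 8*I (k = √((-36 - 24) - 4) = √(-60 - 4) = √(-64) = 8*I ≈ 8.0*I)
(191 + (-36 - k))² + 233001 = (191 + (-36 - 8*I))² + 233001 = (155 - 8*I)² + 233001 = 233001 + (155 - 8*I)²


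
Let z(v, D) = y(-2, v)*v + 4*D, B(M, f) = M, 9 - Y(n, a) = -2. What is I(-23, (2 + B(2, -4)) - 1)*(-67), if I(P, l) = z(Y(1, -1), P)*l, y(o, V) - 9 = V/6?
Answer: -10921/2 ≈ -5460.5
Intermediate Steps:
Y(n, a) = 11 (Y(n, a) = 9 - 1*(-2) = 9 + 2 = 11)
y(o, V) = 9 + V/6
z(v, D) = 4*D + v*(9 + v/6) (z(v, D) = (9 + v/6)*v + 4*D = v*(9 + v/6) + 4*D = 4*D + v*(9 + v/6))
I(P, l) = l*(715/6 + 4*P) (I(P, l) = (4*P + (⅙)*11*(54 + 11))*l = (4*P + (⅙)*11*65)*l = (4*P + 715/6)*l = (715/6 + 4*P)*l = l*(715/6 + 4*P))
I(-23, (2 + B(2, -4)) - 1)*(-67) = (((2 + 2) - 1)*(715 + 24*(-23))/6)*(-67) = ((4 - 1)*(715 - 552)/6)*(-67) = ((⅙)*3*163)*(-67) = (163/2)*(-67) = -10921/2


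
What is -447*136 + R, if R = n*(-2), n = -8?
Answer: -60776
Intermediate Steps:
R = 16 (R = -8*(-2) = 16)
-447*136 + R = -447*136 + 16 = -60792 + 16 = -60776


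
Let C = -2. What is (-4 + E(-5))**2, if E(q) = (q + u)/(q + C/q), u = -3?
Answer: 2704/529 ≈ 5.1115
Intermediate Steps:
E(q) = (-3 + q)/(q - 2/q) (E(q) = (q - 3)/(q - 2/q) = (-3 + q)/(q - 2/q))
(-4 + E(-5))**2 = (-4 - 5*(-3 - 5)/(-2 + (-5)**2))**2 = (-4 - 5*(-8)/(-2 + 25))**2 = (-4 - 5*(-8)/23)**2 = (-4 - 5*1/23*(-8))**2 = (-4 + 40/23)**2 = (-52/23)**2 = 2704/529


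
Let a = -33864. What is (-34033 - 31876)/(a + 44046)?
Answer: -65909/10182 ≈ -6.4731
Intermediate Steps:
(-34033 - 31876)/(a + 44046) = (-34033 - 31876)/(-33864 + 44046) = -65909/10182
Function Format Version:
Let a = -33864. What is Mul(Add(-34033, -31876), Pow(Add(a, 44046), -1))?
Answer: Rational(-65909, 10182) ≈ -6.4731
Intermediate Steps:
Mul(Add(-34033, -31876), Pow(Add(a, 44046), -1)) = Mul(Add(-34033, -31876), Pow(Add(-33864, 44046), -1)) = Mul(-65909, Pow(10182, -1)) = Mul(-65909, Rational(1, 10182)) = Rational(-65909, 10182)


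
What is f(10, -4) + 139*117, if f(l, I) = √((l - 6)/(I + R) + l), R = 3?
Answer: 16263 + √6 ≈ 16265.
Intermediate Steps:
f(l, I) = √(l + (-6 + l)/(3 + I)) (f(l, I) = √((l - 6)/(I + 3) + l) = √((-6 + l)/(3 + I) + l) = √(l + (-6 + l)/(3 + I)))
f(10, -4) + 139*117 = √((-6 + 10 + 10*(3 - 4))/(3 - 4)) + 139*117 = √((-6 + 10 + 10*(-1))/(-1)) + 16263 = √(-(-6 + 10 - 10)) + 16263 = √(-1*(-6)) + 16263 = √6 + 16263 = 16263 + √6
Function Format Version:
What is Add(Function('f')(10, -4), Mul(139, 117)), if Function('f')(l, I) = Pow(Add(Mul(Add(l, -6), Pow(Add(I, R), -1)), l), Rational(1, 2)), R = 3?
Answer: Add(16263, Pow(6, Rational(1, 2))) ≈ 16265.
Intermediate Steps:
Function('f')(l, I) = Pow(Add(l, Mul(Pow(Add(3, I), -1), Add(-6, l))), Rational(1, 2)) (Function('f')(l, I) = Pow(Add(Mul(Add(l, -6), Pow(Add(I, 3), -1)), l), Rational(1, 2)) = Pow(Add(Mul(Add(-6, l), Pow(Add(3, I), -1)), l), Rational(1, 2)) = Pow(Add(Mul(Pow(Add(3, I), -1), Add(-6, l)), l), Rational(1, 2)) = Pow(Add(l, Mul(Pow(Add(3, I), -1), Add(-6, l))), Rational(1, 2)))
Add(Function('f')(10, -4), Mul(139, 117)) = Add(Pow(Mul(Pow(Add(3, -4), -1), Add(-6, 10, Mul(10, Add(3, -4)))), Rational(1, 2)), Mul(139, 117)) = Add(Pow(Mul(Pow(-1, -1), Add(-6, 10, Mul(10, -1))), Rational(1, 2)), 16263) = Add(Pow(Mul(-1, Add(-6, 10, -10)), Rational(1, 2)), 16263) = Add(Pow(Mul(-1, -6), Rational(1, 2)), 16263) = Add(Pow(6, Rational(1, 2)), 16263) = Add(16263, Pow(6, Rational(1, 2)))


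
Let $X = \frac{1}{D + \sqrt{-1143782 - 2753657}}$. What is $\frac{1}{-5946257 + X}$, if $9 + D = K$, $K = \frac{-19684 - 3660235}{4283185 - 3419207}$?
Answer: $- \frac{17300073974587907384143607}{102870685971970019423716484622949} + \frac{746457984484 i \sqrt{3897439}}{102870685971970019423716484622949} \approx -1.6817 \cdot 10^{-7} + 1.4325 \cdot 10^{-17} i$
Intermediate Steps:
$K = - \frac{3679919}{863978} \approx -4.2593$
$D = - \frac{11455721}{863978}$ ($D = -9 - \frac{3679919}{863978} = - \frac{11455721}{863978} \approx -13.259$)
$X = \frac{1}{- \frac{11455721}{863978} + i \sqrt{3897439}}$ ($X = \frac{1}{- \frac{11455721}{863978} + \sqrt{-1143782 - 2753657}} = \frac{1}{- \frac{11455721}{863978} + \sqrt{-3897439}} = \frac{1}{- \frac{11455721}{863978} + i \sqrt{3897439}} \approx -3.402 \cdot 10^{-6} - 0.00050651 i$)
$\frac{1}{-5946257 + X} = \frac{1}{-5946257 - \left(\frac{9897490918138}{2909405694132966317} + \frac{746457984484 i \sqrt{3897439}}{2909405694132966317}\right)} = \frac{1}{- \frac{17300073974587907384143607}{2909405694132966317} - \frac{746457984484 i \sqrt{3897439}}{2909405694132966317}}$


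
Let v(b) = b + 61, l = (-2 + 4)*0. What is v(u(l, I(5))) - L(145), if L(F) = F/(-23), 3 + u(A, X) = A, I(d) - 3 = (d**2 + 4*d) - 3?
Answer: 1479/23 ≈ 64.304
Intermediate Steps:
I(d) = d**2 + 4*d (I(d) = 3 + ((d**2 + 4*d) - 3) = 3 + (-3 + d**2 + 4*d) = d**2 + 4*d)
l = 0 (l = 2*0 = 0)
u(A, X) = -3 + A
L(F) = -F/23 (L(F) = F*(-1/23) = -F/23)
v(b) = 61 + b
v(u(l, I(5))) - L(145) = (61 + (-3 + 0)) - (-1)*145/23 = (61 - 3) - 1*(-145/23) = 58 + 145/23 = 1479/23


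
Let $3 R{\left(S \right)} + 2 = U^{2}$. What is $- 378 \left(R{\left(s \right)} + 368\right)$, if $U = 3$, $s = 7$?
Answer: $-139986$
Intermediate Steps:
$R{\left(S \right)} = \frac{7}{3}$ ($R{\left(S \right)} = - \frac{2}{3} + \frac{3^{2}}{3} = - \frac{2}{3} + \frac{1}{3} \cdot 9 = - \frac{2}{3} + 3 = \frac{7}{3}$)
$- 378 \left(R{\left(s \right)} + 368\right) = - 378 \left(\frac{7}{3} + 368\right) = - \frac{378 \cdot 1111}{3} = \left(-1\right) 139986 = -139986$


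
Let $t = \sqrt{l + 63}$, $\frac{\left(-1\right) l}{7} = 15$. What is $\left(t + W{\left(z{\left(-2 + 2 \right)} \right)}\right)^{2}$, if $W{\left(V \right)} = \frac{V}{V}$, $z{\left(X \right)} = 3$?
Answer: $\left(1 + i \sqrt{42}\right)^{2} \approx -41.0 + 12.961 i$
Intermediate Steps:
$l = -105$ ($l = \left(-7\right) 15 = -105$)
$W{\left(V \right)} = 1$
$t = i \sqrt{42}$ ($t = \sqrt{-105 + 63} = \sqrt{-42} = i \sqrt{42} \approx 6.4807 i$)
$\left(t + W{\left(z{\left(-2 + 2 \right)} \right)}\right)^{2} = \left(i \sqrt{42} + 1\right)^{2} = \left(1 + i \sqrt{42}\right)^{2}$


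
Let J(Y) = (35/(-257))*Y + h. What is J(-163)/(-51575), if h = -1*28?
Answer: 1491/13254775 ≈ 0.00011249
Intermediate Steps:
h = -28
J(Y) = -28 - 35*Y/257 (J(Y) = (35/(-257))*Y - 28 = (35*(-1/257))*Y - 28 = -35*Y/257 - 28 = -28 - 35*Y/257)
J(-163)/(-51575) = (-28 - 35/257*(-163))/(-51575) = (-28 + 5705/257)*(-1/51575) = -1491/257*(-1/51575) = 1491/13254775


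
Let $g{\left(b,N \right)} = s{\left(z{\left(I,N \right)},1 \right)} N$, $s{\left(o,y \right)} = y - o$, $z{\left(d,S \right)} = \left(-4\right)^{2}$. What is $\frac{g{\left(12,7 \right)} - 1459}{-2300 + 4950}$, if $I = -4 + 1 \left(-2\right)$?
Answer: $- \frac{782}{1325} \approx -0.59019$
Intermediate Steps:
$I = -6$ ($I = -4 - 2 = -6$)
$z{\left(d,S \right)} = 16$
$g{\left(b,N \right)} = - 15 N$ ($g{\left(b,N \right)} = \left(1 - 16\right) N = - 15 N$)
$\frac{g{\left(12,7 \right)} - 1459}{-2300 + 4950} = \frac{\left(-15\right) 7 - 1459}{-2300 + 4950} = \frac{-105 - 1459}{2650} = \left(-1564\right) \frac{1}{2650} = - \frac{782}{1325}$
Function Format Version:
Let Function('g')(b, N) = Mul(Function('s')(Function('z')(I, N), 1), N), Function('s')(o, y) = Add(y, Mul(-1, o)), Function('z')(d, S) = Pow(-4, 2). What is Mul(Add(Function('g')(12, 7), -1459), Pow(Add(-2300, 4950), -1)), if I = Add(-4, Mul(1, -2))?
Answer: Rational(-782, 1325) ≈ -0.59019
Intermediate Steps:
I = -6 (I = Add(-4, -2) = -6)
Function('z')(d, S) = 16
Function('g')(b, N) = Mul(-15, N) (Function('g')(b, N) = Mul(Add(1, Mul(-1, 16)), N) = Mul(Add(1, -16), N) = Mul(-15, N))
Mul(Add(Function('g')(12, 7), -1459), Pow(Add(-2300, 4950), -1)) = Mul(Add(Mul(-15, 7), -1459), Pow(Add(-2300, 4950), -1)) = Mul(Add(-105, -1459), Pow(2650, -1)) = Mul(-1564, Rational(1, 2650)) = Rational(-782, 1325)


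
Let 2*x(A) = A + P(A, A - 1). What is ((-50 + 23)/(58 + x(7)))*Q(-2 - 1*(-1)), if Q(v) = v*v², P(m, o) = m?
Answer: 27/65 ≈ 0.41538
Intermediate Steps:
x(A) = A (x(A) = (A + A)/2 = (2*A)/2 = A)
Q(v) = v³
((-50 + 23)/(58 + x(7)))*Q(-2 - 1*(-1)) = ((-50 + 23)/(58 + 7))*(-2 - 1*(-1))³ = (-27/65)*(-2 + 1)³ = -27*1/65*(-1)³ = -27/65*(-1) = 27/65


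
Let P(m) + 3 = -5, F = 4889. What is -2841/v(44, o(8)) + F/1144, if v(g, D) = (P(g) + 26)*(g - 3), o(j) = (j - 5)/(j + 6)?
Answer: 59663/140712 ≈ 0.42401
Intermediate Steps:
P(m) = -8 (P(m) = -3 - 5 = -8)
o(j) = (-5 + j)/(6 + j)
v(g, D) = -54 + 18*g (v(g, D) = (-8 + 26)*(g - 3) = 18*(-3 + g) = -54 + 18*g)
-2841/v(44, o(8)) + F/1144 = -2841/(-54 + 18*44) + 4889/1144 = -2841/(-54 + 792) + 4889*(1/1144) = -2841/738 + 4889/1144 = -2841*1/738 + 4889/1144 = -947/246 + 4889/1144 = 59663/140712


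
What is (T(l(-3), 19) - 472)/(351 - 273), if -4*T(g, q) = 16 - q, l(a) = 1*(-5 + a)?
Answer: -145/24 ≈ -6.0417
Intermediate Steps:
l(a) = -5 + a
T(g, q) = -4 + q/4 (T(g, q) = -(16 - q)/4 = -4 + q/4)
(T(l(-3), 19) - 472)/(351 - 273) = ((-4 + (¼)*19) - 472)/(351 - 273) = ((-4 + 19/4) - 472)/78 = (¾ - 472)*(1/78) = -1885/4*1/78 = -145/24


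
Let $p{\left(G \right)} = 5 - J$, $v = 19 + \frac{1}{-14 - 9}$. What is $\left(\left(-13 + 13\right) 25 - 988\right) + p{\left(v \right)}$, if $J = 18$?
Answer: $-1001$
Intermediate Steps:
$v = \frac{436}{23}$ ($v = 19 + \frac{1}{-23} = 19 - \frac{1}{23} = \frac{436}{23} \approx 18.957$)
$p{\left(G \right)} = -13$ ($p{\left(G \right)} = 5 - 18 = -13$)
$\left(\left(-13 + 13\right) 25 - 988\right) + p{\left(v \right)} = \left(\left(-13 + 13\right) 25 - 988\right) - 13 = \left(0 \cdot 25 - 988\right) - 13 = \left(0 - 988\right) - 13 = -988 - 13 = -1001$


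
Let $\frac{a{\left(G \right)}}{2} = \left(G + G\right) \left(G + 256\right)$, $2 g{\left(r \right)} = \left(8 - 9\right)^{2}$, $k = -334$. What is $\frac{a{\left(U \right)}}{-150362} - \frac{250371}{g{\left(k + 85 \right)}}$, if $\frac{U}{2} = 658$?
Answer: $- \frac{37650421806}{75181} \approx -5.008 \cdot 10^{5}$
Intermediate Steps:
$U = 1316$ ($U = 2 \cdot 658 = 1316$)
$g{\left(r \right)} = \frac{1}{2}$ ($g{\left(r \right)} = \frac{\left(8 - 9\right)^{2}}{2} = \frac{\left(-1\right)^{2}}{2} = \frac{1}{2} \cdot 1 = \frac{1}{2}$)
$a{\left(G \right)} = 4 G \left(256 + G\right)$ ($a{\left(G \right)} = 2 \left(G + G\right) \left(G + 256\right) = 2 \cdot 2 G \left(256 + G\right) = 4 G \left(256 + G\right)$)
$\frac{a{\left(U \right)}}{-150362} - \frac{250371}{g{\left(k + 85 \right)}} = \frac{4 \cdot 1316 \left(256 + 1316\right)}{-150362} - 250371 \frac{1}{\frac{1}{2}} = 4 \cdot 1316 \cdot 1572 \left(- \frac{1}{150362}\right) - 500742 = 8275008 \left(- \frac{1}{150362}\right) - 500742 = - \frac{4137504}{75181} - 500742 = - \frac{37650421806}{75181}$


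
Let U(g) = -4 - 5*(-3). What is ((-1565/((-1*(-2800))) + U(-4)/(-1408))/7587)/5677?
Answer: -2539/192959867520 ≈ -1.3158e-8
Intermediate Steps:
U(g) = 11 (U(g) = -4 + 15 = 11)
((-1565/((-1*(-2800))) + U(-4)/(-1408))/7587)/5677 = ((-1565/((-1*(-2800))) + 11/(-1408))/7587)/5677 = ((-1565/2800 + 11*(-1/1408))*(1/7587))*(1/5677) = ((-1565*1/2800 - 1/128)*(1/7587))*(1/5677) = ((-313/560 - 1/128)*(1/7587))*(1/5677) = -2539/4480*1/7587*(1/5677) = -2539/33989760*1/5677 = -2539/192959867520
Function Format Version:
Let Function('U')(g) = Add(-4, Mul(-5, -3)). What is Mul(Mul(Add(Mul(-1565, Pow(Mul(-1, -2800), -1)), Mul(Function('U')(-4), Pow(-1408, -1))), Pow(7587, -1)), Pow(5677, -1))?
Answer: Rational(-2539, 192959867520) ≈ -1.3158e-8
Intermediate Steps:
Function('U')(g) = 11 (Function('U')(g) = Add(-4, 15) = 11)
Mul(Mul(Add(Mul(-1565, Pow(Mul(-1, -2800), -1)), Mul(Function('U')(-4), Pow(-1408, -1))), Pow(7587, -1)), Pow(5677, -1)) = Mul(Mul(Add(Mul(-1565, Pow(Mul(-1, -2800), -1)), Mul(11, Pow(-1408, -1))), Pow(7587, -1)), Pow(5677, -1)) = Mul(Mul(Add(Mul(-1565, Pow(2800, -1)), Mul(11, Rational(-1, 1408))), Rational(1, 7587)), Rational(1, 5677)) = Mul(Mul(Add(Mul(-1565, Rational(1, 2800)), Rational(-1, 128)), Rational(1, 7587)), Rational(1, 5677)) = Mul(Mul(Add(Rational(-313, 560), Rational(-1, 128)), Rational(1, 7587)), Rational(1, 5677)) = Mul(Mul(Rational(-2539, 4480), Rational(1, 7587)), Rational(1, 5677)) = Mul(Rational(-2539, 33989760), Rational(1, 5677)) = Rational(-2539, 192959867520)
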